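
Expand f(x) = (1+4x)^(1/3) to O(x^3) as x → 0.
1 + 4*x/3 - 16*x**2/9 + O(x**3)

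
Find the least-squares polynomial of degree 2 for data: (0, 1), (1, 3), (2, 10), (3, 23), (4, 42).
39/35 + (-43/35)x + (20/7)x²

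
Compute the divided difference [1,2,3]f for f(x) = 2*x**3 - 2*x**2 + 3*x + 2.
10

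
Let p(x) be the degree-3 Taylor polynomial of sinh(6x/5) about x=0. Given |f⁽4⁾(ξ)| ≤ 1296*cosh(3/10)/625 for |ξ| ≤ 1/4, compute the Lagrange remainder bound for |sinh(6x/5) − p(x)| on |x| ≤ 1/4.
27*cosh(3/10)/80000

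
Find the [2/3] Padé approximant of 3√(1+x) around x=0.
(21*x**2/16 + 21*x/5 + 3)/(-x**3/160 + 9*x**2/80 + 9*x/10 + 1)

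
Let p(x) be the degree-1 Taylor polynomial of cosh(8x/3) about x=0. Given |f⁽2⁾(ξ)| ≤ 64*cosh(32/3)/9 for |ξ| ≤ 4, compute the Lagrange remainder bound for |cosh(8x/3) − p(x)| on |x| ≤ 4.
512*cosh(32/3)/9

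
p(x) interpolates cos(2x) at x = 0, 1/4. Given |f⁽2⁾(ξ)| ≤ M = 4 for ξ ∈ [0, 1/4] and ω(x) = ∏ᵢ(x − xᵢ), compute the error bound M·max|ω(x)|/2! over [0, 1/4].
1/32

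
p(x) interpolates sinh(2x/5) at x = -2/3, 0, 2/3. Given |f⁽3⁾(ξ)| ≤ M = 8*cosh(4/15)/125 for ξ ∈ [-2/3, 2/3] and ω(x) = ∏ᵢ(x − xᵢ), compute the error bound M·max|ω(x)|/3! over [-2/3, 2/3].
64*sqrt(3)*cosh(4/15)/91125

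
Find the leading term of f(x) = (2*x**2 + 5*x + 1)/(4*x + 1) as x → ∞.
x/2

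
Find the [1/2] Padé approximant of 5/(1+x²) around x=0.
5/(x**2 + 1)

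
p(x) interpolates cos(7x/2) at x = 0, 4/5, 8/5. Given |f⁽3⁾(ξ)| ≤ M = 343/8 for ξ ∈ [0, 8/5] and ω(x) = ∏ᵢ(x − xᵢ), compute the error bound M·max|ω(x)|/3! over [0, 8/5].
2744*sqrt(3)/3375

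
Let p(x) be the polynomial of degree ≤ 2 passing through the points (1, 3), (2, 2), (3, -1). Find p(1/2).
11/4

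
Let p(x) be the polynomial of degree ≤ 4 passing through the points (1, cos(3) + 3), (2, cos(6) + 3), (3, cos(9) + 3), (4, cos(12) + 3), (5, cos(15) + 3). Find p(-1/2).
1485*cos(9)/64 - 693*cos(6)/32 - 385*cos(12)/32 + 1155*cos(3)/128 + 315*cos(15)/128 + 3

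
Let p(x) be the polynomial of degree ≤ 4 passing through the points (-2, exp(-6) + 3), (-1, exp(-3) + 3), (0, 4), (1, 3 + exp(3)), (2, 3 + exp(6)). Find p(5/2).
(-420*exp(9) - 180*exp(3) + 35 + 762*exp(6) + 315*exp(12))*exp(-6)/128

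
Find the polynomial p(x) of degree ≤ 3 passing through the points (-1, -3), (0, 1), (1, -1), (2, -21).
-2*x**3 - 3*x**2 + 3*x + 1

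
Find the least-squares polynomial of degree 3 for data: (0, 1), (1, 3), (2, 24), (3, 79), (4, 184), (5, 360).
101/126 + (-179/756)x + (37/252)x² + (77/27)x³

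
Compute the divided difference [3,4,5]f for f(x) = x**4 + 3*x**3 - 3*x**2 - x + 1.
130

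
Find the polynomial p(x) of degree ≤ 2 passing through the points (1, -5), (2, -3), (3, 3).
2*x**2 - 4*x - 3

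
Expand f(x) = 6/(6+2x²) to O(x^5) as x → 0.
1 - x**2/3 + x**4/9 + O(x**5)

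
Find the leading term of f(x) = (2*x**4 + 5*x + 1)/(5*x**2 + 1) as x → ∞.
2*x**2/5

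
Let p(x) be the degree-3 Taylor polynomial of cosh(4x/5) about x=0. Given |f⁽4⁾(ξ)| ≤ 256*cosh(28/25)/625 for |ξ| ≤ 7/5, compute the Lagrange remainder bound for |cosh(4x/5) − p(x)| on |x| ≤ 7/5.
76832*cosh(28/25)/1171875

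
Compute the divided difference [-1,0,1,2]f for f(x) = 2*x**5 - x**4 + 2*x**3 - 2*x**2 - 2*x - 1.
10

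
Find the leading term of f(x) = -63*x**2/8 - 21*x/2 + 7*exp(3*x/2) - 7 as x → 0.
63*x**3/16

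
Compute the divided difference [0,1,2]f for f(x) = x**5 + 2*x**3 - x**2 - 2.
20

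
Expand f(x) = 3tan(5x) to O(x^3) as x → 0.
15*x + O(x**3)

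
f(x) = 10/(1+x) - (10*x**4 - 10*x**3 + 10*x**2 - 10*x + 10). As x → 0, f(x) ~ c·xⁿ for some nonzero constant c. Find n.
5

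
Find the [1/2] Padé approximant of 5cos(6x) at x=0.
5/(18*x**2 + 1)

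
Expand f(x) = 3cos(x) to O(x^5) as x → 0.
3 - 3*x**2/2 + x**4/8 + O(x**5)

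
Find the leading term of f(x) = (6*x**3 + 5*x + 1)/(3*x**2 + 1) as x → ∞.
2*x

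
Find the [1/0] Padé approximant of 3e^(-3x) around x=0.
3 - 9*x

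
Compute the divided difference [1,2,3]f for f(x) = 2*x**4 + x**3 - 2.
56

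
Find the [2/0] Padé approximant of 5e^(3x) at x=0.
45*x**2/2 + 15*x + 5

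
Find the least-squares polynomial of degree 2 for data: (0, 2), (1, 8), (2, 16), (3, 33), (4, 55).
86/35 + (97/70)x + (41/14)x²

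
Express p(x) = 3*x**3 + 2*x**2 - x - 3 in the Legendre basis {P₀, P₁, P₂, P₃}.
(-7/3)P₀ + (4/5)P₁ + (4/3)P₂ + (6/5)P₃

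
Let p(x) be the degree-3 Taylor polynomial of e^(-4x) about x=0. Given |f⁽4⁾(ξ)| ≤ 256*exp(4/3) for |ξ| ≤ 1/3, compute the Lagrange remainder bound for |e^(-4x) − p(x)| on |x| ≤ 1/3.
32*exp(4/3)/243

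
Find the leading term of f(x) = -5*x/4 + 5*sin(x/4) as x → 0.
-5*x**3/384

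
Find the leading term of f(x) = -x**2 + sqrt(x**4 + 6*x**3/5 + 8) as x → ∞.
3*x/5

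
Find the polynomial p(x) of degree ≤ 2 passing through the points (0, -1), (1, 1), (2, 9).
3*x**2 - x - 1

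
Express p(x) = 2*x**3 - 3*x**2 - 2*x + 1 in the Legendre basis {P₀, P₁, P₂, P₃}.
(-4/5)P₁ + (-2)P₂ + (4/5)P₃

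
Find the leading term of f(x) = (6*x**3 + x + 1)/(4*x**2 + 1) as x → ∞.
3*x/2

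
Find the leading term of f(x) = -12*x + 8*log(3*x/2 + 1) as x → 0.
-9*x**2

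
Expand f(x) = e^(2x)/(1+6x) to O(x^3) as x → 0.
1 - 4*x + 26*x**2 + O(x**3)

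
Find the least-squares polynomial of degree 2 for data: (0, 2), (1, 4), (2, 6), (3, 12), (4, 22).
86/35 + (-32/35)x + (10/7)x²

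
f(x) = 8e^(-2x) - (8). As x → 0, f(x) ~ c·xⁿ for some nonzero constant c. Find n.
1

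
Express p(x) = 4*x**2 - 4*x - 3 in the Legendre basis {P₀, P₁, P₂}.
(-5/3)P₀ + (-4)P₁ + (8/3)P₂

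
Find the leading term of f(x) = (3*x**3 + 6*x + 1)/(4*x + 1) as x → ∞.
3*x**2/4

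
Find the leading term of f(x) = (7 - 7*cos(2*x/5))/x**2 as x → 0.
14/25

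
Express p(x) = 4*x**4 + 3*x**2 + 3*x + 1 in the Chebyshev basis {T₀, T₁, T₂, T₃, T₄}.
(4)T₀ + (3)T₁ + (7/2)T₂ + (1/2)T₄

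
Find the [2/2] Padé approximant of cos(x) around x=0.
(1 - 5*x**2/12)/(x**2/12 + 1)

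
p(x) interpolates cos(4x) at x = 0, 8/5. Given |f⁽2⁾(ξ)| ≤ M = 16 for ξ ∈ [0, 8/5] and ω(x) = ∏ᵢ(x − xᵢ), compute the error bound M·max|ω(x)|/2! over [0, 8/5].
128/25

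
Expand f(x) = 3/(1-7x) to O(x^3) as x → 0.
3 + 21*x + 147*x**2 + O(x**3)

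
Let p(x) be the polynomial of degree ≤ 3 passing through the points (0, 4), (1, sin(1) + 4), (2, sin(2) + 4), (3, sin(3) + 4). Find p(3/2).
-sin(3)/16 + 9*sin(1)/16 + 9*sin(2)/16 + 4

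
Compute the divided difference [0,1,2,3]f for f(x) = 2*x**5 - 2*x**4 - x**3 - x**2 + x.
37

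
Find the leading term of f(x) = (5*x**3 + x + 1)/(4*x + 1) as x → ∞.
5*x**2/4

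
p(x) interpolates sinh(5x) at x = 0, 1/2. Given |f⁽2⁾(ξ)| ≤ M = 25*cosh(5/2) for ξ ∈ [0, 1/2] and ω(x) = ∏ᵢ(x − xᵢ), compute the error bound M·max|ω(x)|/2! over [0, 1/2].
25*cosh(5/2)/32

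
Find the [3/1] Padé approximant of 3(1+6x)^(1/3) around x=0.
(-8*x**3 + 12*x**2 + 18*x + 3)/(4*x + 1)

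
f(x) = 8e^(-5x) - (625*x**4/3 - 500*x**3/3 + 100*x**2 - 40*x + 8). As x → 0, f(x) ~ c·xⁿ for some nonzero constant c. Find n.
5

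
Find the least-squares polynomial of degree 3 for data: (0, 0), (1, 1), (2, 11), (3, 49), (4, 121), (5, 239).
41/126 + (-2351/756)x + (7/9)x² + (203/108)x³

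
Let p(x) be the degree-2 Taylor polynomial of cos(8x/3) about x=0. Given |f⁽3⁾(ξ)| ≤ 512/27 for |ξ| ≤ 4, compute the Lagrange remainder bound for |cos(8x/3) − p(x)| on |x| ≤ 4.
16384/81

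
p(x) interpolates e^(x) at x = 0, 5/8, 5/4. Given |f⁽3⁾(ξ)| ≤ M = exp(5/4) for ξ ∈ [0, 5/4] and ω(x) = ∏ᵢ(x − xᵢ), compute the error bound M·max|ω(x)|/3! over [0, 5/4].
125*sqrt(3)*exp(5/4)/13824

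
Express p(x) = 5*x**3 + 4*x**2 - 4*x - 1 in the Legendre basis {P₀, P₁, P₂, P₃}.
(1/3)P₀ - P₁ + (8/3)P₂ + (2)P₃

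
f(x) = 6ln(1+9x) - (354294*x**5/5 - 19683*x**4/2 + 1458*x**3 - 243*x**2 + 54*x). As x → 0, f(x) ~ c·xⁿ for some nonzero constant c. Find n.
6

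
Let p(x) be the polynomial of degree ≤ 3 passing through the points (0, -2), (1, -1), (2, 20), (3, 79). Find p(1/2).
-23/8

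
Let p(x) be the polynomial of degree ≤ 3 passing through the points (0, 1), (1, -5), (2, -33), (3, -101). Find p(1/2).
-3/8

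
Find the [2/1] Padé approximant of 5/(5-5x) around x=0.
1/(1 - x)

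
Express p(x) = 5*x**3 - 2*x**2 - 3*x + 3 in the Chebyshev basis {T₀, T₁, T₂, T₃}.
(2)T₀ + (3/4)T₁ - T₂ + (5/4)T₃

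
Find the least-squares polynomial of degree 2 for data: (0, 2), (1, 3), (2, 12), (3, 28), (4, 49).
12/7 + (-107/70)x + (47/14)x²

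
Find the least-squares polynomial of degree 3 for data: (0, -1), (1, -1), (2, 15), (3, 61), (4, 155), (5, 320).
-83/63 + (41/54)x + (-641/252)x² + (329/108)x³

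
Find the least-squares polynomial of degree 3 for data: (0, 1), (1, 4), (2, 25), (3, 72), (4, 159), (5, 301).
46/63 + (124/189)x + (49/36)x² + (227/108)x³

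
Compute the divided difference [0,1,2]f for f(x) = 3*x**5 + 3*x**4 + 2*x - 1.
66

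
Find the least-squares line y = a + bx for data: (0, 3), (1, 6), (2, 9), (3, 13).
a = 14/5, b = 33/10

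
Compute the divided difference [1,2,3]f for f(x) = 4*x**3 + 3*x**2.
27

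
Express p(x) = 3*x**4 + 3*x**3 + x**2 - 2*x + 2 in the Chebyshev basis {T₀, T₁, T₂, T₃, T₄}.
(29/8)T₀ + (1/4)T₁ + (2)T₂ + (3/4)T₃ + (3/8)T₄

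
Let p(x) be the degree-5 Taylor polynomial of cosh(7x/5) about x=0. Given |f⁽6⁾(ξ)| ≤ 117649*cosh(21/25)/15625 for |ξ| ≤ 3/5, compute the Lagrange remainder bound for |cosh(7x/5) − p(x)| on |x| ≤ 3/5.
9529569*cosh(21/25)/19531250000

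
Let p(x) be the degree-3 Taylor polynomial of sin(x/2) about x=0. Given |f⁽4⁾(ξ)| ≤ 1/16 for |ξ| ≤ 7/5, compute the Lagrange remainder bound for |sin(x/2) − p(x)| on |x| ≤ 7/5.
2401/240000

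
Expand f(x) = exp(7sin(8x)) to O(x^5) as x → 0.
1 + 56*x + 1568*x**2 + 28672*x**3 + 376320*x**4 + O(x**5)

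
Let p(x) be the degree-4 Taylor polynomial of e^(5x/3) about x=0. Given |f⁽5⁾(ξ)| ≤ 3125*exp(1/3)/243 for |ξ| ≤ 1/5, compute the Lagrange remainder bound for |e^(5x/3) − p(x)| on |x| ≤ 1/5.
exp(1/3)/29160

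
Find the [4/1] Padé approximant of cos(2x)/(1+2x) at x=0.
(2*x**4/3 - 2*x**2 + 1)/(2*x + 1)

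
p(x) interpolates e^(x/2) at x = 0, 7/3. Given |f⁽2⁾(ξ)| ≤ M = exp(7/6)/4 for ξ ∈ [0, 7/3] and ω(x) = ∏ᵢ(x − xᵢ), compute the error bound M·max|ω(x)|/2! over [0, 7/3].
49*exp(7/6)/288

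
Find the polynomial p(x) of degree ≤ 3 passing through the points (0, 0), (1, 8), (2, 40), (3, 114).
3*x**3 + 3*x**2 + 2*x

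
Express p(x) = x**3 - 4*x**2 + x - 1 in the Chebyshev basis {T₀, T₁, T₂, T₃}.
(-3)T₀ + (7/4)T₁ + (-2)T₂ + (1/4)T₃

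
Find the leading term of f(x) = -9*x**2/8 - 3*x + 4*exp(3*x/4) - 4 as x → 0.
9*x**3/32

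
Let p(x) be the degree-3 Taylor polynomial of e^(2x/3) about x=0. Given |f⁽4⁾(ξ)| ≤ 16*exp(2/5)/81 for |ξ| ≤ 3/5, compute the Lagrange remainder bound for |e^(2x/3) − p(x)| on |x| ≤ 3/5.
2*exp(2/5)/1875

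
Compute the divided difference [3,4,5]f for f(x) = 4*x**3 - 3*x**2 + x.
45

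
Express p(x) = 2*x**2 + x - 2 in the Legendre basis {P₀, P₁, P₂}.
(-4/3)P₀ + P₁ + (4/3)P₂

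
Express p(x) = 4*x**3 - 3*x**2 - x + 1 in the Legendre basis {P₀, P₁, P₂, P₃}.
(7/5)P₁ + (-2)P₂ + (8/5)P₃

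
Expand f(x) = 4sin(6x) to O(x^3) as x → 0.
24*x + O(x**3)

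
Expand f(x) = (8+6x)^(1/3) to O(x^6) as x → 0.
2 + x/2 - x**2/8 + 5*x**3/96 - 5*x**4/192 + 11*x**5/768 + O(x**6)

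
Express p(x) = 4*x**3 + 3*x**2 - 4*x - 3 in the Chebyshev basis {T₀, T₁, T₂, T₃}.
(-3/2)T₀ - T₁ + (3/2)T₂ + T₃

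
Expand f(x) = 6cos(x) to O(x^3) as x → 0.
6 - 3*x**2 + O(x**3)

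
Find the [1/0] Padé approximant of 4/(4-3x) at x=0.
3*x/4 + 1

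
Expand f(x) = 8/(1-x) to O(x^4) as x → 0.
8 + 8*x + 8*x**2 + 8*x**3 + O(x**4)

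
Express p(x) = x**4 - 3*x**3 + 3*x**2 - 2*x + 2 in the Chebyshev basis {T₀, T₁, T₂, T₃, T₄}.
(31/8)T₀ + (-17/4)T₁ + (2)T₂ + (-3/4)T₃ + (1/8)T₄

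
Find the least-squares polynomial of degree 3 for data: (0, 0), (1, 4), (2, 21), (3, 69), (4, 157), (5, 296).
37/126 + (-1003/756)x + (37/18)x² + (217/108)x³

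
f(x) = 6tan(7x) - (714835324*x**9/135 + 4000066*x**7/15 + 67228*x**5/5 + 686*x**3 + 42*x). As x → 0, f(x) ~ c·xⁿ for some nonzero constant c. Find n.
11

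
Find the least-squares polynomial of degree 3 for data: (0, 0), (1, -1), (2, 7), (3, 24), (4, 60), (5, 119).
-13/63 + (-262/189)x + (26/63)x² + (25/27)x³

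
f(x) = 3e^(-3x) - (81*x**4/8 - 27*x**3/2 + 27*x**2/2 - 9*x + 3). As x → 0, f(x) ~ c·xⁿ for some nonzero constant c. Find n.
5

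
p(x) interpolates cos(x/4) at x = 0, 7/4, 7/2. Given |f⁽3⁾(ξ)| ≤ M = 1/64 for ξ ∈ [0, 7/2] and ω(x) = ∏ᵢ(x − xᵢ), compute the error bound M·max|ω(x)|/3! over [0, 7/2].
343*sqrt(3)/110592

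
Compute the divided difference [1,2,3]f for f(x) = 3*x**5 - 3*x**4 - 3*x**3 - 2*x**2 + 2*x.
175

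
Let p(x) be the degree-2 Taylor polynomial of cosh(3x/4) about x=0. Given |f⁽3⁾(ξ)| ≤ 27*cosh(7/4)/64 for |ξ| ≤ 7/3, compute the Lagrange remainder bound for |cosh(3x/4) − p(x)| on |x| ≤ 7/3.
343*cosh(7/4)/384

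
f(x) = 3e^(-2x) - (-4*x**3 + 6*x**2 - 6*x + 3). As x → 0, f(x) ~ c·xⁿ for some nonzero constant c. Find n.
4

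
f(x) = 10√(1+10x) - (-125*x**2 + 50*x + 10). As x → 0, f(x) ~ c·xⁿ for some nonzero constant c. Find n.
3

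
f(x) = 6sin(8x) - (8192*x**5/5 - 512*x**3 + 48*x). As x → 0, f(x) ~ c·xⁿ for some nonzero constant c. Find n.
7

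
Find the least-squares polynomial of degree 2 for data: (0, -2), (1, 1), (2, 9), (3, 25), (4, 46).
-67/35 + (-4/7)x + (22/7)x²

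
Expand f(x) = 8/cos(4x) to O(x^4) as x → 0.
8 + 64*x**2 + O(x**4)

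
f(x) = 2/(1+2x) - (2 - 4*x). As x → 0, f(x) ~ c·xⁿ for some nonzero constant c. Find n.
2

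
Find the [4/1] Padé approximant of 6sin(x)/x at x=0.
x**4/20 - x**2 + 6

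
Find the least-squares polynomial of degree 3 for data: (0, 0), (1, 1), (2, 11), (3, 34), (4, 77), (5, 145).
-1/18 + (-755/756)x + (167/126)x² + (101/108)x³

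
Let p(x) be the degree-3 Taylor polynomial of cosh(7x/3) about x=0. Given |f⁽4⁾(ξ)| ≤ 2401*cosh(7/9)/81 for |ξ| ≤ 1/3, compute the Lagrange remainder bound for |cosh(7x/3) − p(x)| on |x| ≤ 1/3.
2401*cosh(7/9)/157464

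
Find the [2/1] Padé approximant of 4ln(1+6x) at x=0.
24*x*(x + 1)/(4*x + 1)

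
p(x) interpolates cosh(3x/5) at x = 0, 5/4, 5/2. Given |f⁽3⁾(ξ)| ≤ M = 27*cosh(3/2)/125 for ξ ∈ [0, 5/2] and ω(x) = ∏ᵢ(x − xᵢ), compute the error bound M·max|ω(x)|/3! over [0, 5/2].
sqrt(3)*cosh(3/2)/64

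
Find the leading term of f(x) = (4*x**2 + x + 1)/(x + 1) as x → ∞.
4*x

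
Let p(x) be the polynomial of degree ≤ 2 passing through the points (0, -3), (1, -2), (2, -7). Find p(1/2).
-7/4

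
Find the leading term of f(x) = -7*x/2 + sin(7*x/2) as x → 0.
-343*x**3/48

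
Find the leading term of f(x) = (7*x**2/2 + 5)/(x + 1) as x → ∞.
7*x/2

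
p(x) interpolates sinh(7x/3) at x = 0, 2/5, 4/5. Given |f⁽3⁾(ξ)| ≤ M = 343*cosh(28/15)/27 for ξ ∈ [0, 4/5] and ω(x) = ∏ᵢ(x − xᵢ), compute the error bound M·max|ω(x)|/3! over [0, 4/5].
2744*sqrt(3)*cosh(28/15)/91125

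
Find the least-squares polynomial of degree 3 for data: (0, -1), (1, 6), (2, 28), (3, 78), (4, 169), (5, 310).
-55/63 + (949/378)x + (128/63)x² + (107/54)x³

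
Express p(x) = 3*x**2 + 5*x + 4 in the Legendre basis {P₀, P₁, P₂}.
(5)P₀ + (5)P₁ + (2)P₂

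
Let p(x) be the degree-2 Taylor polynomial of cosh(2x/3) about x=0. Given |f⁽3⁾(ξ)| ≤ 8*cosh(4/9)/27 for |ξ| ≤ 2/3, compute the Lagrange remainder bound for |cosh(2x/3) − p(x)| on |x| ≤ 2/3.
32*cosh(4/9)/2187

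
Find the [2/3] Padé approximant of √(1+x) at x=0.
(7*x**2/16 + 7*x/5 + 1)/(-x**3/160 + 9*x**2/80 + 9*x/10 + 1)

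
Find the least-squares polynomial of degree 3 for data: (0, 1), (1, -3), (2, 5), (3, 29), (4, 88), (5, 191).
13/18 + (-2137/756)x + (-118/63)x² + (217/108)x³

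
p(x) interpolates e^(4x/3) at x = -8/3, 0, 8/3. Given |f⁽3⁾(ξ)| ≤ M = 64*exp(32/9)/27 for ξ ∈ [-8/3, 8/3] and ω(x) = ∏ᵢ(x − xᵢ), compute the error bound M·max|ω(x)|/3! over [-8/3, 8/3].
32768*sqrt(3)*exp(32/9)/19683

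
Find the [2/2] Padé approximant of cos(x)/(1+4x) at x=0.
(-187*x**2/372 + 2*x/93 + 1)/(x**2/12 + 374*x/93 + 1)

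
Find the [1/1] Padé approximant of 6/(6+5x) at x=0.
1/(5*x/6 + 1)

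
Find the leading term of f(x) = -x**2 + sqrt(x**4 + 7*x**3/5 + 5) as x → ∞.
7*x/10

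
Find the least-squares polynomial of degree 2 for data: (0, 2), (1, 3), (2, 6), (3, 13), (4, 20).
66/35 + (1/35)x + (8/7)x²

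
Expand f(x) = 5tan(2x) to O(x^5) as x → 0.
10*x + 40*x**3/3 + O(x**5)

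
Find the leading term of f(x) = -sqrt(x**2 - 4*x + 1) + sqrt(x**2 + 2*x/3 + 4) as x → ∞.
7/3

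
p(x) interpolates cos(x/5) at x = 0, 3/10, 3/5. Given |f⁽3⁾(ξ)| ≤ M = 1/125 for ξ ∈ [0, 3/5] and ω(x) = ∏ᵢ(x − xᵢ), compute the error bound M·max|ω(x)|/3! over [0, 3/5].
sqrt(3)/125000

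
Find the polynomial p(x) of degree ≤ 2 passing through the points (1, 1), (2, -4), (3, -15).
-3*x**2 + 4*x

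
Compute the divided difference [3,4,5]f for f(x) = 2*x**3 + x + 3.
24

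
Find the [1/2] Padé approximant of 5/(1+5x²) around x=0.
5/(5*x**2 + 1)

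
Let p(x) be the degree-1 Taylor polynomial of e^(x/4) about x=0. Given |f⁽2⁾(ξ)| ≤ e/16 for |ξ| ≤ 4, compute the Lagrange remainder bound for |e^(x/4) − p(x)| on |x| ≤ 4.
e/2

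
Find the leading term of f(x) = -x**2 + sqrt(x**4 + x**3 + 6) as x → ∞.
x/2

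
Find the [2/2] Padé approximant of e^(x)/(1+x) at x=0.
(7*x**2/36 + 2*x/3 + 1)/(-11*x**2/36 + 2*x/3 + 1)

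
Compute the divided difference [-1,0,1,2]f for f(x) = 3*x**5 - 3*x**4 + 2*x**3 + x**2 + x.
11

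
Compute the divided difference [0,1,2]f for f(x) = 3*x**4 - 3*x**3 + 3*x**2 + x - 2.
15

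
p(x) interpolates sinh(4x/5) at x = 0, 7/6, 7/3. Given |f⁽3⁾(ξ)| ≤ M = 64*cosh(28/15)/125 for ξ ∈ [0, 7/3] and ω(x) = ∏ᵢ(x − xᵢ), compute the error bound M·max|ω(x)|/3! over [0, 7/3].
2744*sqrt(3)*cosh(28/15)/91125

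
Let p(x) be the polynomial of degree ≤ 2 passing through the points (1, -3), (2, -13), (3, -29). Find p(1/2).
-1/4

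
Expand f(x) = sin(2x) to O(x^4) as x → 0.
2*x - 4*x**3/3 + O(x**4)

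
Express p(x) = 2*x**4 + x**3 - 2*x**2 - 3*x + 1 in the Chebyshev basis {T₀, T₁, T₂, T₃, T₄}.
(3/4)T₀ + (-9/4)T₁ + (1/4)T₃ + (1/4)T₄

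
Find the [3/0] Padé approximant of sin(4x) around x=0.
-32*x**3/3 + 4*x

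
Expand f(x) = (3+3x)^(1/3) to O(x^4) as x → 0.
3**(1/3) + 3**(1/3)*x/3 - 3**(1/3)*x**2/9 + 5*3**(1/3)*x**3/81 + O(x**4)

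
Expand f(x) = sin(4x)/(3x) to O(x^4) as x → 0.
4/3 - 32*x**2/9 + O(x**4)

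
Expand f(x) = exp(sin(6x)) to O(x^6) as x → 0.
1 + 6*x + 18*x**2 - 162*x**4 - 2592*x**5/5 + O(x**6)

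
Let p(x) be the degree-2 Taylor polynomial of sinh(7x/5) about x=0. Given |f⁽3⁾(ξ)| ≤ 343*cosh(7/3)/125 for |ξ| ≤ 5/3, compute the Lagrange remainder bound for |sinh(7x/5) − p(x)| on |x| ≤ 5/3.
343*cosh(7/3)/162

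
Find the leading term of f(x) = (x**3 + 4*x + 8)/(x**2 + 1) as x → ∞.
x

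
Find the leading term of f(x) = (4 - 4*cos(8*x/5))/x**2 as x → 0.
128/25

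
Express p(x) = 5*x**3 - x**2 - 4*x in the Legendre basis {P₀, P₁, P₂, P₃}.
(-1/3)P₀ - P₁ + (-2/3)P₂ + (2)P₃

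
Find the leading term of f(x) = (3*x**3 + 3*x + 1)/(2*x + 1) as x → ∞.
3*x**2/2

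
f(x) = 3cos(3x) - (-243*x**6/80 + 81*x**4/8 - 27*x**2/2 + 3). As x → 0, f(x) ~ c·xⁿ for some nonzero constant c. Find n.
8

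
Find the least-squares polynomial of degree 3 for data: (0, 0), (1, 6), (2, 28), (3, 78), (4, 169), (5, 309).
5/42 + (241/252)x + (229/84)x² + (17/9)x³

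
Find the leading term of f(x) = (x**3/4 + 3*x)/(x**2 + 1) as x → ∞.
x/4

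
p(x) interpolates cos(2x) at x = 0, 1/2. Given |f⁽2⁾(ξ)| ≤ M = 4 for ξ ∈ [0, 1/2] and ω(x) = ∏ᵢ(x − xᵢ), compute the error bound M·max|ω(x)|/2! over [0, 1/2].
1/8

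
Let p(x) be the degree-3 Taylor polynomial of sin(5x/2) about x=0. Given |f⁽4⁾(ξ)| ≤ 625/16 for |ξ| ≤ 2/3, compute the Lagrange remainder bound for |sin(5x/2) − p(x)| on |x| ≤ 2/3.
625/1944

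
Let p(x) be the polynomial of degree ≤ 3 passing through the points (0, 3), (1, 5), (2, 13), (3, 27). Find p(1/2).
13/4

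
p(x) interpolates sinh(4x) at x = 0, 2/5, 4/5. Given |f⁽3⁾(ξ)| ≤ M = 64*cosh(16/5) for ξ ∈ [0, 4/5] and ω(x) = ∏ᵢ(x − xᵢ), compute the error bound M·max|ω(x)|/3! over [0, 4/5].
512*sqrt(3)*cosh(16/5)/3375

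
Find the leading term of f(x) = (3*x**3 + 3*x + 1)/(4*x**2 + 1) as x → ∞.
3*x/4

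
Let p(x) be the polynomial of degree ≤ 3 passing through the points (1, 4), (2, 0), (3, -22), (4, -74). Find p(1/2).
3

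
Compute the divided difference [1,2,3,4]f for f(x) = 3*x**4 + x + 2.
30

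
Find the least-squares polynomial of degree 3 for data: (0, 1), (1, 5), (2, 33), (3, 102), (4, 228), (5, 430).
17/18 + (-1475/756)x + (829/252)x² + (77/27)x³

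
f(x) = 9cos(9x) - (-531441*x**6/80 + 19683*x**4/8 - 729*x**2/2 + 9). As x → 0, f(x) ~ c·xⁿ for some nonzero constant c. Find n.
8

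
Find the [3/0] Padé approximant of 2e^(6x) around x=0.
72*x**3 + 36*x**2 + 12*x + 2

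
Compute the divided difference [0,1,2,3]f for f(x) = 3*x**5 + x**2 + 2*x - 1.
75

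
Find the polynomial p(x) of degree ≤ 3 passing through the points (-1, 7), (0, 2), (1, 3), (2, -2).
-2*x**3 + 3*x**2 + 2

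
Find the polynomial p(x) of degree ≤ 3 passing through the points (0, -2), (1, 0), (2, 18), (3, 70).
3*x**3 - x**2 - 2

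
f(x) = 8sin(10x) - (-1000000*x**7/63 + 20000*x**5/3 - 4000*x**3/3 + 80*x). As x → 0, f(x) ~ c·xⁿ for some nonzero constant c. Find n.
9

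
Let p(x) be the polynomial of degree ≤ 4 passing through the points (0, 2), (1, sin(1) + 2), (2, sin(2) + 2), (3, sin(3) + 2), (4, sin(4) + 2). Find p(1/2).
-35*sin(2)/64 - 5*sin(4)/128 + 7*sin(3)/32 + 35*sin(1)/32 + 2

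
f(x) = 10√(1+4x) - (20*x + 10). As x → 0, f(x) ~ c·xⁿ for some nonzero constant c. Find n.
2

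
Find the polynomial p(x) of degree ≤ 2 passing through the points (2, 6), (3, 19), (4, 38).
3*x**2 - 2*x - 2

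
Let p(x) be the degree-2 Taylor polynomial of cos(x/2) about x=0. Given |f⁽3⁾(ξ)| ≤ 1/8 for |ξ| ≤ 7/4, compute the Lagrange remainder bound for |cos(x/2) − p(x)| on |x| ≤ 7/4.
343/3072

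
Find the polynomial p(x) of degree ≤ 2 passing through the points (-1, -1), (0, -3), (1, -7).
-x**2 - 3*x - 3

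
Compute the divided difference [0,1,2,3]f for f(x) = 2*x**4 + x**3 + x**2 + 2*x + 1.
13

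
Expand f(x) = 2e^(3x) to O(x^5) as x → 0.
2 + 6*x + 9*x**2 + 9*x**3 + 27*x**4/4 + O(x**5)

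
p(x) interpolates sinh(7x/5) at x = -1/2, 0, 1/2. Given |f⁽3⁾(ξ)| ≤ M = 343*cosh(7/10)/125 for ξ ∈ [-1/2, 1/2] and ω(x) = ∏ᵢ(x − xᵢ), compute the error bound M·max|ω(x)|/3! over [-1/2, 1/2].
343*sqrt(3)*cosh(7/10)/27000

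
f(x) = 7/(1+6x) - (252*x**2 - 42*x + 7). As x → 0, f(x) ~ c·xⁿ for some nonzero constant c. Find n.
3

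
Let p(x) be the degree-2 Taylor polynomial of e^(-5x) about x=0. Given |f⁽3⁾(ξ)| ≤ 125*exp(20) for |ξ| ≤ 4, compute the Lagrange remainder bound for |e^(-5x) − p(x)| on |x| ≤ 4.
4000*exp(20)/3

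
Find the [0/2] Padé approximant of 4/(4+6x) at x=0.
1/(3*x/2 + 1)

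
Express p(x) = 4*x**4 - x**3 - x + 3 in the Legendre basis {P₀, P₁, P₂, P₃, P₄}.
(19/5)P₀ + (-8/5)P₁ + (16/7)P₂ + (-2/5)P₃ + (32/35)P₄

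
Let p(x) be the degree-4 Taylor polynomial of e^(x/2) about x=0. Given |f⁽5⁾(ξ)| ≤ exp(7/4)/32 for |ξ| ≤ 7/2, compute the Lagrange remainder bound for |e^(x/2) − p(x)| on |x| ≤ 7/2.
16807*exp(7/4)/122880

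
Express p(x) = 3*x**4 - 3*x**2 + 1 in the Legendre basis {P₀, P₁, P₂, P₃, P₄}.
(3/5)P₀ + (-2/7)P₂ + (24/35)P₄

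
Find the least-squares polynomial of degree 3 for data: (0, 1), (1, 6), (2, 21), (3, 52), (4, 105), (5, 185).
65/63 + (631/378)x + (569/252)x² + (103/108)x³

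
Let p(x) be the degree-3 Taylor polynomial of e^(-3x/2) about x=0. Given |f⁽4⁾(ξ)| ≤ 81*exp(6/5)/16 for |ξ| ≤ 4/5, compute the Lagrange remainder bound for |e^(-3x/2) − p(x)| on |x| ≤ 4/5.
54*exp(6/5)/625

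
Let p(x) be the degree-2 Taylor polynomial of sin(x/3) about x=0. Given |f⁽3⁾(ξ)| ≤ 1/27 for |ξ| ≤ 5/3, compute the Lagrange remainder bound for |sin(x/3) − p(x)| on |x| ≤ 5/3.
125/4374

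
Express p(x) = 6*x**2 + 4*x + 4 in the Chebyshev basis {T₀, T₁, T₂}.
(7)T₀ + (4)T₁ + (3)T₂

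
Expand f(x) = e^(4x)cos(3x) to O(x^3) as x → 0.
1 + 4*x + 7*x**2/2 + O(x**3)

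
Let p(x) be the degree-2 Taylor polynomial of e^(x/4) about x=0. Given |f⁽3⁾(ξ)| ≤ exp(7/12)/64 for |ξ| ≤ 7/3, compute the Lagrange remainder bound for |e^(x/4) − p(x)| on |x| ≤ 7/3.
343*exp(7/12)/10368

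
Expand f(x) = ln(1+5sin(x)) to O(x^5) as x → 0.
5*x - 25*x**2/2 + 245*x**3/6 - 1825*x**4/12 + O(x**5)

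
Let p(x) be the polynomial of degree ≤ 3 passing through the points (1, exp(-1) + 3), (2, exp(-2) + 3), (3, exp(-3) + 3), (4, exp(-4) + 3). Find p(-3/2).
(-495*exp(2) - 105 + 385*e + 48*exp(4) + 231*exp(3))*exp(-4)/16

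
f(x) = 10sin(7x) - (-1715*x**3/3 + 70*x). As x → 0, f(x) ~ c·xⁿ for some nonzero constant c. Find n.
5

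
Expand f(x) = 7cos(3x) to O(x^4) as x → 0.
7 - 63*x**2/2 + O(x**4)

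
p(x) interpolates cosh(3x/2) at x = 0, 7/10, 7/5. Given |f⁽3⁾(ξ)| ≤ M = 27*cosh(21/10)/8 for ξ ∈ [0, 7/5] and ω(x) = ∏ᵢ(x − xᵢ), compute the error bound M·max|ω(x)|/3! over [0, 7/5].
343*sqrt(3)*cosh(21/10)/8000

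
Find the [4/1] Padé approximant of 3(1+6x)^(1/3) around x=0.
(16*x**4 - 64*x**3/5 + 72*x**2/5 + 96*x/5 + 3)/(22*x/5 + 1)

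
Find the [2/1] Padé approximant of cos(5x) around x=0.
1 - 25*x**2/2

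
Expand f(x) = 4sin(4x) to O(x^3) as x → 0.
16*x + O(x**3)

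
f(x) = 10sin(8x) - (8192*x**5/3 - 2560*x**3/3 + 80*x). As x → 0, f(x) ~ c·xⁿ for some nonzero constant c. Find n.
7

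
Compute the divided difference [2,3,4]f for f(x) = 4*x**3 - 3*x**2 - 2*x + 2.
33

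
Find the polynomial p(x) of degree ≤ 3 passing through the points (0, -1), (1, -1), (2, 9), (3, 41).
2*x**3 - x**2 - x - 1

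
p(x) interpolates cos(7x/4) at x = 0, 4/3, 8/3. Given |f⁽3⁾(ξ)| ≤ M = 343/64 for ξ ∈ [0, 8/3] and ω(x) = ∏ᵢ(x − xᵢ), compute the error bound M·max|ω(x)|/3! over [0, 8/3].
343*sqrt(3)/729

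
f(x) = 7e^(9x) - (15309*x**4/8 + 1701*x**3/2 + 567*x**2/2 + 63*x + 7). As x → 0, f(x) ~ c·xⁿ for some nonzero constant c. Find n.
5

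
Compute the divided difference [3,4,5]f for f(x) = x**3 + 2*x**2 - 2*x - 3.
14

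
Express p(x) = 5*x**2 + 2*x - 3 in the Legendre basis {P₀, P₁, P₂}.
(-4/3)P₀ + (2)P₁ + (10/3)P₂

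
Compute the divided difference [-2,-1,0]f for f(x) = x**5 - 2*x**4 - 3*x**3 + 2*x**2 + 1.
-18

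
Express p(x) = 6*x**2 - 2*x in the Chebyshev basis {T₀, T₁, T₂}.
(3)T₀ + (-2)T₁ + (3)T₂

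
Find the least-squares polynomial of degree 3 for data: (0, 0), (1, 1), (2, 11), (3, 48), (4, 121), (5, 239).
5/14 + (-251/84)x + (4/7)x² + (23/12)x³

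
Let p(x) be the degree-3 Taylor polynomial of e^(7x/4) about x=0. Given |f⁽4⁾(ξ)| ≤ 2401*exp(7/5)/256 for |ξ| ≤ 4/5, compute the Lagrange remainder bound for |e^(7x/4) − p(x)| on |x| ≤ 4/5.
2401*exp(7/5)/15000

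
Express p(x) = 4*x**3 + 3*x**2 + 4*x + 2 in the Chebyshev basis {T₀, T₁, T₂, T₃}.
(7/2)T₀ + (7)T₁ + (3/2)T₂ + T₃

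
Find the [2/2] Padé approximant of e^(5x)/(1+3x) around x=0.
(1075*x**2/228 + 55*x/19 + 1)/(-815*x**2/228 + 17*x/19 + 1)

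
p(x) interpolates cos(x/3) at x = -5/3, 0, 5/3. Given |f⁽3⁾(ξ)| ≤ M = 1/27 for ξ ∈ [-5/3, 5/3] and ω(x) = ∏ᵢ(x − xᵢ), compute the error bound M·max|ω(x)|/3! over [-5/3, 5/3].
125*sqrt(3)/19683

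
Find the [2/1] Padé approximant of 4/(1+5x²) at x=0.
4 - 20*x**2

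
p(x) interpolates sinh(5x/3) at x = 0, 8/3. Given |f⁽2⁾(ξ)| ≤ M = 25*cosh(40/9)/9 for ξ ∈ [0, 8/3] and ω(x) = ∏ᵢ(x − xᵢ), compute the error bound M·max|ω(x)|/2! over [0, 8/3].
200*cosh(40/9)/81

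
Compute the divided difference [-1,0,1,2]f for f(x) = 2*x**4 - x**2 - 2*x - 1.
4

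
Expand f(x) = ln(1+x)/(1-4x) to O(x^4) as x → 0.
x + 7*x**2/2 + 43*x**3/3 + O(x**4)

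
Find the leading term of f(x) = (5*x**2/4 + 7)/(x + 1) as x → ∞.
5*x/4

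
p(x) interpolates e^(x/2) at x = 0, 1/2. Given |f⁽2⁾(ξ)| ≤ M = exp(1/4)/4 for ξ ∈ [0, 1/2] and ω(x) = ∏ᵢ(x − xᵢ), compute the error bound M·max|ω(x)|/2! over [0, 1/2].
exp(1/4)/128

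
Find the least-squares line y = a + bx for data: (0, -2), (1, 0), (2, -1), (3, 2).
a = -19/10, b = 11/10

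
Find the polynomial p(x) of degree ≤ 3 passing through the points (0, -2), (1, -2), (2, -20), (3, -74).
-3*x**3 + 3*x - 2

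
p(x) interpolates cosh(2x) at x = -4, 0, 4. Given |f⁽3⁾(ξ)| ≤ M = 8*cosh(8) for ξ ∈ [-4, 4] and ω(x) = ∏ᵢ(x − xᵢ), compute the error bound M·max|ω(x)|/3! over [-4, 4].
512*sqrt(3)*cosh(8)/27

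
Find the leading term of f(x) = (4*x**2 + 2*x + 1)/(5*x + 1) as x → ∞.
4*x/5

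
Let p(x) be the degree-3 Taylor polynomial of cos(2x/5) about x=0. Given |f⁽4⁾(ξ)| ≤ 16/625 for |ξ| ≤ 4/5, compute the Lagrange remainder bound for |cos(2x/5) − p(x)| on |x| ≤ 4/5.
512/1171875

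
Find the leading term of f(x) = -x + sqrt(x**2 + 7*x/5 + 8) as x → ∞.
7/10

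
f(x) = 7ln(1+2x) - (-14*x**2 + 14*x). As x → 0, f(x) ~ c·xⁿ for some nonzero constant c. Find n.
3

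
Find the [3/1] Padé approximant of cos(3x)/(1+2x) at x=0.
(27*x**3/16 + 9*x**2/4 - 27*x/8 + 1)/(1 - 11*x/8)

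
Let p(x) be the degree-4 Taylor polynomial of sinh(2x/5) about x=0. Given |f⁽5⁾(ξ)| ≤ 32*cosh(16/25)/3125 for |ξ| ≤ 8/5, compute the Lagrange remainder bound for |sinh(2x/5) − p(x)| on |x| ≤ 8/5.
131072*cosh(16/25)/146484375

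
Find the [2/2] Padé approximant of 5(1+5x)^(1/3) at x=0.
(875*x**2/27 + 175*x/6 + 5)/(125*x**2/54 + 25*x/6 + 1)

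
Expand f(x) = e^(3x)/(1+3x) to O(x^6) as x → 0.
1 + 9*x**2/2 - 9*x**3 + 243*x**4/8 - 891*x**5/10 + O(x**6)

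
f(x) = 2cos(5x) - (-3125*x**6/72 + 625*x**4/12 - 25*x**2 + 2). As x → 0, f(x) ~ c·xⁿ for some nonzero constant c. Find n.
8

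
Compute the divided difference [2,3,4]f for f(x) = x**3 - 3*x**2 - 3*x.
6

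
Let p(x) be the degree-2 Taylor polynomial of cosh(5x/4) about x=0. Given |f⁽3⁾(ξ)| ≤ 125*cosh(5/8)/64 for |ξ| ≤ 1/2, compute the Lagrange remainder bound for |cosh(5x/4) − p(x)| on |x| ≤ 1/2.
125*cosh(5/8)/3072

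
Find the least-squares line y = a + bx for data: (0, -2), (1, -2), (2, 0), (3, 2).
a = -13/5, b = 7/5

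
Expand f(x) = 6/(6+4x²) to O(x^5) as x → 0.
1 - 2*x**2/3 + 4*x**4/9 + O(x**5)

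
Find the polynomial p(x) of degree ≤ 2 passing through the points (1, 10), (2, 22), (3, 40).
3*x**2 + 3*x + 4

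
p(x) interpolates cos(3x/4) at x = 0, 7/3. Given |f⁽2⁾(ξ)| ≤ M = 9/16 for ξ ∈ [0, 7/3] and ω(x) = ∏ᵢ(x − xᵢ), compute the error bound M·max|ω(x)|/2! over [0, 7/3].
49/128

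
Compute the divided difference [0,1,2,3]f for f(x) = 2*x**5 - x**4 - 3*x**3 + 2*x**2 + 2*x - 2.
41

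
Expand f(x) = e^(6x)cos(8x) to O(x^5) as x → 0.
1 + 6*x - 14*x**2 - 156*x**3 - 1054*x**4/3 + O(x**5)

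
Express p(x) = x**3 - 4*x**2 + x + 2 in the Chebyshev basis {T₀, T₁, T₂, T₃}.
(7/4)T₁ + (-2)T₂ + (1/4)T₃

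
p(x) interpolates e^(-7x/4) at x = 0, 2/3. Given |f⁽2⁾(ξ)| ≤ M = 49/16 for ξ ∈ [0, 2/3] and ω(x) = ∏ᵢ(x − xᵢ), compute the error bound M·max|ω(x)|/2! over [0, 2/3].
49/288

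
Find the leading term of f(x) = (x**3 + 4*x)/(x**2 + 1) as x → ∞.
x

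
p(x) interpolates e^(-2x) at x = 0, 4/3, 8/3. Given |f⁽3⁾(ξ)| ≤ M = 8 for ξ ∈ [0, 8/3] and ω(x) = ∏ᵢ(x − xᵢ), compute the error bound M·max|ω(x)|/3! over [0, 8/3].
512*sqrt(3)/729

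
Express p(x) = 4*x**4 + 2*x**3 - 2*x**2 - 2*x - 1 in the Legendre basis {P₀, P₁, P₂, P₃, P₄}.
(-13/15)P₀ + (-4/5)P₁ + (20/21)P₂ + (4/5)P₃ + (32/35)P₄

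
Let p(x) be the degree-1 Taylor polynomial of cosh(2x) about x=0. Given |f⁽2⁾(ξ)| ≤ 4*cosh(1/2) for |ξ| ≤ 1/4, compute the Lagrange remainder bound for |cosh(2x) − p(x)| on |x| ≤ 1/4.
cosh(1/2)/8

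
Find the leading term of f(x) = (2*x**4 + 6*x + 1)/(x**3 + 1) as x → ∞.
2*x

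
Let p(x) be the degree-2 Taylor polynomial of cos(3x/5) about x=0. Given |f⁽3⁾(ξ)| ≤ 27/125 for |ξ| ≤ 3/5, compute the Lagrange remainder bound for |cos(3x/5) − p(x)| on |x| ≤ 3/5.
243/31250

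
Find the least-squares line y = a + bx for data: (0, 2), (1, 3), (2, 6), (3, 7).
a = 9/5, b = 9/5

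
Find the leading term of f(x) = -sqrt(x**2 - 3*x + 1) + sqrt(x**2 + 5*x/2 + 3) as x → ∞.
11/4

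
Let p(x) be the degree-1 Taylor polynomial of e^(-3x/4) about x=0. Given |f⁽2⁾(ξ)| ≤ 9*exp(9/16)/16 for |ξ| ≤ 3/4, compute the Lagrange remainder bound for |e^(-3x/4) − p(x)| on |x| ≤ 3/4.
81*exp(9/16)/512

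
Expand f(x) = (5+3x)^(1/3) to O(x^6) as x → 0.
5**(1/3) + 5**(1/3)*x/5 - 5**(1/3)*x**2/25 + 5**(1/3)*x**3/75 - 2*5**(1/3)*x**4/375 + 22*5**(1/3)*x**5/9375 + O(x**6)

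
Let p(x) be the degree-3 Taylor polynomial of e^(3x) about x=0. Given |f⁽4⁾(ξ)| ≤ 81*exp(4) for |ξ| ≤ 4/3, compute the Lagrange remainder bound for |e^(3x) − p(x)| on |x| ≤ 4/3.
32*exp(4)/3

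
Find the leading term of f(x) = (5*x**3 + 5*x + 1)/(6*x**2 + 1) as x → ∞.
5*x/6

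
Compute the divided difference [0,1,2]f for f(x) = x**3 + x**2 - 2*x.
4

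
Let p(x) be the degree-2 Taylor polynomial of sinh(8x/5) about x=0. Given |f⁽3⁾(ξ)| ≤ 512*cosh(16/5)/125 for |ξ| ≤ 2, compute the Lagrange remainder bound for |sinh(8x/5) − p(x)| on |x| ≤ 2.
2048*cosh(16/5)/375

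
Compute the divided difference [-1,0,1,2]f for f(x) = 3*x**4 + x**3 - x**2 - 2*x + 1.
7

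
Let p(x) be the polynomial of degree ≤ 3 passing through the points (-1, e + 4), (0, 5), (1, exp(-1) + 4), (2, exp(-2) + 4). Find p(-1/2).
(-5*e + 1 + (5*e + 79)*exp(2))*exp(-2)/16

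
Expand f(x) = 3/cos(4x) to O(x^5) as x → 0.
3 + 24*x**2 + 160*x**4 + O(x**5)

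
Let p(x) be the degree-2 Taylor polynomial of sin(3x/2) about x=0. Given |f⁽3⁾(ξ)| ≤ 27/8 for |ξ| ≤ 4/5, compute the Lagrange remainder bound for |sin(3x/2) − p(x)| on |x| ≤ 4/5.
36/125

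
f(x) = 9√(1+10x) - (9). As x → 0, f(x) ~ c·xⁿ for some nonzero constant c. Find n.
1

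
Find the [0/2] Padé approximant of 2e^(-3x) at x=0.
2/(9*x**2/2 + 3*x + 1)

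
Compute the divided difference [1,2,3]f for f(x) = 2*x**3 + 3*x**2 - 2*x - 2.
15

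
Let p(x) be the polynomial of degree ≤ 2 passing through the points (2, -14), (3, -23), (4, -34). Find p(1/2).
-17/4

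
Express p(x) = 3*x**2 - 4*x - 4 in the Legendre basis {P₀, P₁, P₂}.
(-3)P₀ + (-4)P₁ + (2)P₂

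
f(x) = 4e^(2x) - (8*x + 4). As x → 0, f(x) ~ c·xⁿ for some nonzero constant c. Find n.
2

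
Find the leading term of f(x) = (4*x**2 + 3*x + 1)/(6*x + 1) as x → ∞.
2*x/3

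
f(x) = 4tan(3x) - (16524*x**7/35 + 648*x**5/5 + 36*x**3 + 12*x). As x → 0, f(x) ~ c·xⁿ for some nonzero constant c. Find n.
9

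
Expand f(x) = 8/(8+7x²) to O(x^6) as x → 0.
1 - 7*x**2/8 + 49*x**4/64 + O(x**6)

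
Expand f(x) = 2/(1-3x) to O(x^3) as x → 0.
2 + 6*x + 18*x**2 + O(x**3)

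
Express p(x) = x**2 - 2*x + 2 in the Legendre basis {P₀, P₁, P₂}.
(7/3)P₀ + (-2)P₁ + (2/3)P₂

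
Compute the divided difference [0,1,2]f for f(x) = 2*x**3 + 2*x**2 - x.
8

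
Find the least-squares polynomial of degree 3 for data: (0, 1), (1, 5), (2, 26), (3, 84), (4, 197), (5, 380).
74/63 + (-17/378)x + (101/252)x² + (319/108)x³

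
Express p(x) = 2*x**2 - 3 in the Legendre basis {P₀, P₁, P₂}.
(-7/3)P₀ + (4/3)P₂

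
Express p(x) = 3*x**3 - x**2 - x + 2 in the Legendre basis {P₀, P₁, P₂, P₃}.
(5/3)P₀ + (4/5)P₁ + (-2/3)P₂ + (6/5)P₃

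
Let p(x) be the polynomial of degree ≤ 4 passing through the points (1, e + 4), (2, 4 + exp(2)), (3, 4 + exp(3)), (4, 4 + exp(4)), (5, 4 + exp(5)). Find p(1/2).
-45*exp(4)/32 - 105*exp(2)/32 + 4 + 315*e/128 + 35*exp(5)/128 + 189*exp(3)/64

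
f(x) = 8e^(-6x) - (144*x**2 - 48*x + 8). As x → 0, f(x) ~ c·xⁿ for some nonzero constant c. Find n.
3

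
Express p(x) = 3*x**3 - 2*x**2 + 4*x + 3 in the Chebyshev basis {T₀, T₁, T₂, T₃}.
(2)T₀ + (25/4)T₁ - T₂ + (3/4)T₃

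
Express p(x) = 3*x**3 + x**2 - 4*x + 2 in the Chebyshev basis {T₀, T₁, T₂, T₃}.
(5/2)T₀ + (-7/4)T₁ + (1/2)T₂ + (3/4)T₃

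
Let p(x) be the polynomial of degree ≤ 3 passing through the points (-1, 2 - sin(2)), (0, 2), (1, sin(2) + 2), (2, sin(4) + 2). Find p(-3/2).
-7*sin(2)/8 - 5*sin(4)/16 + 2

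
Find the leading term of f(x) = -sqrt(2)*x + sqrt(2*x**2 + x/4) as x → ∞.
sqrt(2)/16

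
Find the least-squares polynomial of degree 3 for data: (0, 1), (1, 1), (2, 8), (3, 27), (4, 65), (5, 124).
68/63 + (-857/378)x + (293/252)x² + (91/108)x³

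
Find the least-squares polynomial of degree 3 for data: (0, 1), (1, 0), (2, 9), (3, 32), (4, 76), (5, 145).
41/42 + (-965/252)x + (25/12)x² + (8/9)x³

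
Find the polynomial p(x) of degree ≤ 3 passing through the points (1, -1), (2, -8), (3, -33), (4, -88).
-2*x**3 + 3*x**2 - 2*x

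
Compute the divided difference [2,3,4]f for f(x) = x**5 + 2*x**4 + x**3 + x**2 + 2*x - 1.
405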